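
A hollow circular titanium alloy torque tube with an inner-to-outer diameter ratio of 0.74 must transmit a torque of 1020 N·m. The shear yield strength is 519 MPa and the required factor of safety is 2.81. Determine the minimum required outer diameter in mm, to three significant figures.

d_o = 34.2 mm

τ_allow = 519/2.81 = 184.7 MPa.
For a hollow shaft τ = 16T/[πd_o³(1−k⁴)] with k = 0.74, so 1−k⁴ = 0.7001.
d_o³ = 16T/[π τ_allow (1−k⁴)] = 16×1020000/(π×184.7×0.7001) = 40170 mm³.
d_o = 34.25 mm.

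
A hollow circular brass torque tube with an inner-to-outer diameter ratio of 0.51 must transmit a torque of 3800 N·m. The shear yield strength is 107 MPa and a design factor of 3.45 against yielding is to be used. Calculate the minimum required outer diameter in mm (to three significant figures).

d_o = 87.5 mm

τ_allow = 107/3.45 = 31.01 MPa.
For a hollow shaft τ = 16T/[πd_o³(1−k⁴)] with k = 0.51, so 1−k⁴ = 0.9323.
d_o³ = 16T/[π τ_allow (1−k⁴)] = 16×3800000/(π×31.01×0.9323) = 669300 mm³.
d_o = 87.47 mm.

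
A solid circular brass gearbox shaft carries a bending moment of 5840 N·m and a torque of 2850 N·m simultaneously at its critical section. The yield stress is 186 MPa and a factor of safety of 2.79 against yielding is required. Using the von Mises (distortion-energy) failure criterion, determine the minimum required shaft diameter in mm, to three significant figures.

d = 98.9 mm

σ_allow = σ_y/n = 186/2.79 = 66.67 MPa.
For a solid shaft σ_b = 32M/(πd³) and τ = 16T/(πd³), so the von Mises stress is σ' = (16/πd³)·√(4M²+3T²).
√(4M²+3T²) = √(4×(5.840×10^6)² + 3×(2.850×10^6)²) = 1.268×10^7 N·mm.
d³ = 16×1.268×10^7/(π×66.67) = 968700 mm³.
d = 98.95 mm.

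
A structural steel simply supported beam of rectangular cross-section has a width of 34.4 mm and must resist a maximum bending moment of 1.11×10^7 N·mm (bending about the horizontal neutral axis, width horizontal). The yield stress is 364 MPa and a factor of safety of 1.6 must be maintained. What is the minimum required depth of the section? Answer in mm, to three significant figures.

h = 92.3 mm

σ_allow = 364/1.6 = 227.5 MPa.
For a rectangular section σ = 6M/(bh²), so h² = 6M/(b σ_allow) = 6×1.1100×10^7/(34.4×227.5) = 8510 mm².
h = 92.25 mm.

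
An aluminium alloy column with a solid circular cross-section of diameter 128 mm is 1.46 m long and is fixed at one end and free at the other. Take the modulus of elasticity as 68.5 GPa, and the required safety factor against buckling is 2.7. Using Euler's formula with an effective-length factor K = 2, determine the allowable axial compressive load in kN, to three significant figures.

P_allow = 387 kN

I = πd⁴/64 = π×128⁴/64 = 1.318×10^7 mm⁴.
Effective length L_e = KL = 2×1.46 m = 2920 mm.
Euler critical load P_cr = π²EI/L_e² = π²×68500×1.318×10^7/2920² = 1.045×10^6 N.
P_allow = P_cr/n = 1.045×10^6/2.7 = 387000 N.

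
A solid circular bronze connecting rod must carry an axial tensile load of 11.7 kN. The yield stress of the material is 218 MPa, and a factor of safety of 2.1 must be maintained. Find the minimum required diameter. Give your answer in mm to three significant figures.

Allowable stress σ_allow = 218/2.1 = 103.8 MPa.
Required area A = F/σ_allow = 11700/103.8 = 112.7 mm².
A = πd²/4 → d = √(4A/π) = 11.98 mm.

d = 12.0 mm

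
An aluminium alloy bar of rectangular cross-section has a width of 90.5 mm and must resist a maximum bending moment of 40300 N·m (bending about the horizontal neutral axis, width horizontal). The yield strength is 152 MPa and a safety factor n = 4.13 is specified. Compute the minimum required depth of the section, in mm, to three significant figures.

h = 269 mm

σ_allow = 152/4.13 = 36.80 MPa.
For a rectangular section σ = 6M/(bh²), so h² = 6M/(b σ_allow) = 6×4.0300×10^7/(90.5×36.80) = 72600 mm².
h = 269.4 mm.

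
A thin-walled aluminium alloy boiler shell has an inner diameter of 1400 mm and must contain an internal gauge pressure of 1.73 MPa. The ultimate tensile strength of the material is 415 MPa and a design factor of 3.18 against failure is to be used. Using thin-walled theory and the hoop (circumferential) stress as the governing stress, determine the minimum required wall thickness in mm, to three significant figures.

t = 9.28 mm

σ_allow = 415/3.18 = 130.5 MPa.
Hoop stress σ_h = pD/(2t), so t = pD/(2σ_allow) = 1.73×1400/(2×130.5) = 9.279 mm.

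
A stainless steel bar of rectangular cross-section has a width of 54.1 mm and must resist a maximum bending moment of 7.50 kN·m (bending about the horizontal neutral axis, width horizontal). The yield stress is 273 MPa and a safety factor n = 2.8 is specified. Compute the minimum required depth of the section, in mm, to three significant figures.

σ_allow = 273/2.8 = 97.50 MPa.
For a rectangular section σ = 6M/(bh²), so h² = 6M/(b σ_allow) = 6×7500000/(54.1×97.50) = 8531 mm².
h = 92.36 mm.

h = 92.4 mm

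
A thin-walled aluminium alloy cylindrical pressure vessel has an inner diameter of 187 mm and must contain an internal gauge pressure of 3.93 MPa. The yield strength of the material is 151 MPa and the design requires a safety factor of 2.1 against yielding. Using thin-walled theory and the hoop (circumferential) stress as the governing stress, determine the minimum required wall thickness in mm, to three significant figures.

σ_allow = 151/2.1 = 71.90 MPa.
Hoop stress σ_h = pD/(2t), so t = pD/(2σ_allow) = 3.93×187/(2×71.90) = 5.110 mm.

t = 5.11 mm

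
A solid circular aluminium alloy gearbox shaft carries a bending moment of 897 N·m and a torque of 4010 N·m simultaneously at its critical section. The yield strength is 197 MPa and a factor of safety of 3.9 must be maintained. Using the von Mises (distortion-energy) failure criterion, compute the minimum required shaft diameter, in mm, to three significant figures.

σ_allow = σ_y/n = 197/3.9 = 50.51 MPa.
For a solid shaft σ_b = 32M/(πd³) and τ = 16T/(πd³), so the von Mises stress is σ' = (16/πd³)·√(4M²+3T²).
√(4M²+3T²) = √(4×(897000)² + 3×(4.010×10^6)²) = 7.173×10^6 N·mm.
d³ = 16×7.173×10^6/(π×50.51) = 723300 mm³.
d = 89.76 mm.

d = 89.8 mm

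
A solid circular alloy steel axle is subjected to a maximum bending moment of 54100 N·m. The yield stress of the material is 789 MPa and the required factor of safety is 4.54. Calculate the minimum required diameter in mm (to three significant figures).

σ_allow = 789/4.54 = 173.8 MPa.
For a solid circular section σ = 32M/(πd³), so d³ = 32M/(π σ_allow) = 32×5.4100×10^7/(π×173.8) = 3.171×10^6 mm³.
d = 146.9 mm.

d = 147 mm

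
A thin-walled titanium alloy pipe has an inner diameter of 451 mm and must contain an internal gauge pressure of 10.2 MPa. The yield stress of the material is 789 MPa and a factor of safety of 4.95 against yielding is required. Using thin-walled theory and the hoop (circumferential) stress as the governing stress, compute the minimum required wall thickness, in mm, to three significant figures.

t = 14.4 mm

σ_allow = 789/4.95 = 159.4 MPa.
Hoop stress σ_h = pD/(2t), so t = pD/(2σ_allow) = 10.2×451/(2×159.4) = 14.43 mm.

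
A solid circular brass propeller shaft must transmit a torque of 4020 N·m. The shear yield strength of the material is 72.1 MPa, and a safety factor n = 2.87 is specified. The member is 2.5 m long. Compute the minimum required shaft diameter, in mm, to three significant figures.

d = 93.4 mm

Allowable shear stress τ_allow = 72.1/2.87 = 25.12 MPa.
For a solid shaft τ = 16T/(πd³), so d³ = 16T/(π τ_allow) = 16×4020000/(π×25.12) = 815000 mm³.
d = (815000)^(1/3) = 93.41 mm.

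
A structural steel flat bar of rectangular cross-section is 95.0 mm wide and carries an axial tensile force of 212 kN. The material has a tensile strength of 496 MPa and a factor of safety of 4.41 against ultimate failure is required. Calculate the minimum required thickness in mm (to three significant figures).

σ_allow = 496/4.41 = 112.5 MPa.
Required area A = F/σ_allow = 212000/112.5 = 1885 mm².
t = A/w = 1885/95.0 = 19.84 mm.

t = 19.8 mm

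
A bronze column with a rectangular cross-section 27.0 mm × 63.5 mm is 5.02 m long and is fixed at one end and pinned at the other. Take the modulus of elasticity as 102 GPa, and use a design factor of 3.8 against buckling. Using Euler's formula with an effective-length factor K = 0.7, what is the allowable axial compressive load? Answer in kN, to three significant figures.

Buckling occurs about the weak axis: I_min = h·b³/12 = 63.5×27.0³/12 = 104200 mm⁴ (b = 27.0 mm is the smaller dimension).
Effective length L_e = KL = 0.7×5.02 m = 3514 mm.
Euler critical load P_cr = π²EI/L_e² = π²×102000×104200/3514² = 8491 N.
P_allow = P_cr/n = 8491/3.8 = 2235 N.

P_allow = 2.23 kN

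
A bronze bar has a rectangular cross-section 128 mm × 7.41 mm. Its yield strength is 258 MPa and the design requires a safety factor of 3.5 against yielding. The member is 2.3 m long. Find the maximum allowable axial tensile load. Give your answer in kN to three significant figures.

F_allow = 69.9 kN

σ_allow = 258/3.5 = 73.71 MPa.
A = 128×7.41 = 948.5 mm².
F_allow = σ_allow × A = 73.71×948.5 = 69920 N.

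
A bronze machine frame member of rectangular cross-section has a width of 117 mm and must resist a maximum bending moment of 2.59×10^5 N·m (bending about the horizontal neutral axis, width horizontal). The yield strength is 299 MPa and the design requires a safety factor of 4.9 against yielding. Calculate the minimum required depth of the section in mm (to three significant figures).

h = 467 mm

σ_allow = 299/4.9 = 61.02 MPa.
For a rectangular section σ = 6M/(bh²), so h² = 6M/(b σ_allow) = 6×2.5900×10^8/(117×61.02) = 217700 mm².
h = 466.5 mm.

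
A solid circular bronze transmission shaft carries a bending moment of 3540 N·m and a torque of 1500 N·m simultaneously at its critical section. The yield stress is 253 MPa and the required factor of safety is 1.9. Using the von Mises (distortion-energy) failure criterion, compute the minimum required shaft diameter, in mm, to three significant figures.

σ_allow = σ_y/n = 253/1.9 = 133.2 MPa.
For a solid shaft σ_b = 32M/(πd³) and τ = 16T/(πd³), so the von Mises stress is σ' = (16/πd³)·√(4M²+3T²).
√(4M²+3T²) = √(4×(3.540×10^6)² + 3×(1.500×10^6)²) = 7.542×10^6 N·mm.
d³ = 16×7.542×10^6/(π×133.2) = 288400 mm³.
d = 66.07 mm.

d = 66.1 mm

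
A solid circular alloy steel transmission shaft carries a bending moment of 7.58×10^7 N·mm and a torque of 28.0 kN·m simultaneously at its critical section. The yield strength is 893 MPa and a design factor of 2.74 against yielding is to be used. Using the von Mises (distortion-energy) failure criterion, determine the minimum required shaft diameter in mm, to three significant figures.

σ_allow = σ_y/n = 893/2.74 = 325.9 MPa.
For a solid shaft σ_b = 32M/(πd³) and τ = 16T/(πd³), so the von Mises stress is σ' = (16/πd³)·√(4M²+3T²).
√(4M²+3T²) = √(4×(7.580×10^7)² + 3×(2.800×10^7)²) = 1.592×10^8 N·mm.
d³ = 16×1.592×10^8/(π×325.9) = 2.487×10^6 mm³.
d = 135.5 mm.

d = 135 mm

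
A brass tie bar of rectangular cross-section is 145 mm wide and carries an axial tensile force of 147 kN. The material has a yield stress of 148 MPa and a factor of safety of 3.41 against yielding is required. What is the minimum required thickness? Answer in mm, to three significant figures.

t = 23.4 mm

σ_allow = 148/3.41 = 43.40 MPa.
Required area A = F/σ_allow = 147000/43.40 = 3387 mm².
t = A/w = 3387/145 = 23.36 mm.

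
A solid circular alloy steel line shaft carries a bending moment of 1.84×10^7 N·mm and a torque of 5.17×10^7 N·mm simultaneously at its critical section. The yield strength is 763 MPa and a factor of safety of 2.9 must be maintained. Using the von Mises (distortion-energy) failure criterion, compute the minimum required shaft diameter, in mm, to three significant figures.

d = 123 mm

σ_allow = σ_y/n = 763/2.9 = 263.1 MPa.
For a solid shaft σ_b = 32M/(πd³) and τ = 16T/(πd³), so the von Mises stress is σ' = (16/πd³)·√(4M²+3T²).
√(4M²+3T²) = √(4×(1.840×10^7)² + 3×(5.170×10^7)²) = 9.681×10^7 N·mm.
d³ = 16×9.681×10^7/(π×263.1) = 1.874×10^6 mm³.
d = 123.3 mm.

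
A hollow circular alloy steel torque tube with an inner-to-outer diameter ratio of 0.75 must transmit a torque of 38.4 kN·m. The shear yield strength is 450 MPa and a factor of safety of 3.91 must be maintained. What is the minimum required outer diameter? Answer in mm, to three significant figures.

τ_allow = 450/3.91 = 115.1 MPa.
For a hollow shaft τ = 16T/[πd_o³(1−k⁴)] with k = 0.75, so 1−k⁴ = 0.6836.
d_o³ = 16T/[π τ_allow (1−k⁴)] = 16×3.8400×10^7/(π×115.1×0.6836) = 2.486×10^6 mm³.
d_o = 135.5 mm.

d_o = 135 mm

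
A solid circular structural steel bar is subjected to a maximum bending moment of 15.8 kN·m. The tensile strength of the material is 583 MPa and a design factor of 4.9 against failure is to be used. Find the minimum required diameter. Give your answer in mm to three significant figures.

σ_allow = 583/4.9 = 119.0 MPa.
For a solid circular section σ = 32M/(πd³), so d³ = 32M/(π σ_allow) = 32×1.5800×10^7/(π×119.0) = 1.353×10^6 mm³.
d = 110.6 mm.

d = 111 mm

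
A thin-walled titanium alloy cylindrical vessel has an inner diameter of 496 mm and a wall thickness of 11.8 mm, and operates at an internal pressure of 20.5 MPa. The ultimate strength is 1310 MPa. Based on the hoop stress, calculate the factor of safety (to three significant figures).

n = 3.04

σ_h = pD/(2t) = 20.5×496/(2×11.8) = 430.8 MPa.
n = 1310/430.8 = 3.041.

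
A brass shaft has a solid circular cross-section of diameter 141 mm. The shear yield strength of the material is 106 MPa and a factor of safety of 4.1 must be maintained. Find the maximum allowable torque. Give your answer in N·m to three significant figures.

T_allow = 14200 N·m

τ_allow = 106/4.1 = 25.85 MPa.
For a solid shaft T_allow = τ_allow·πd³/16; πd³/16 = π×141³/16 = 550400 mm³.
T_allow = 25.85×550400 = 1.423×10^7 N·mm = 14230 N·m.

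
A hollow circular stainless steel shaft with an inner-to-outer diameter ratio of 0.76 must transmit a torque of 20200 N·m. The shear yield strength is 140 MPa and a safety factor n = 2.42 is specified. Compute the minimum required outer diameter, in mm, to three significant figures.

τ_allow = 140/2.42 = 57.85 MPa.
For a hollow shaft τ = 16T/[πd_o³(1−k⁴)] with k = 0.76, so 1−k⁴ = 0.6664.
d_o³ = 16T/[π τ_allow (1−k⁴)] = 16×2.0200×10^7/(π×57.85×0.6664) = 2.669×10^6 mm³.
d_o = 138.7 mm.

d_o = 139 mm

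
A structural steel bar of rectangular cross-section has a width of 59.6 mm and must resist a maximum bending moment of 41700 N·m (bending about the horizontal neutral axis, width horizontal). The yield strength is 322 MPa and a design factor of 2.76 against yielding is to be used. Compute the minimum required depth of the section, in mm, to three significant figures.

σ_allow = 322/2.76 = 116.7 MPa.
For a rectangular section σ = 6M/(bh²), so h² = 6M/(b σ_allow) = 6×4.1700×10^7/(59.6×116.7) = 35980 mm².
h = 189.7 mm.

h = 190 mm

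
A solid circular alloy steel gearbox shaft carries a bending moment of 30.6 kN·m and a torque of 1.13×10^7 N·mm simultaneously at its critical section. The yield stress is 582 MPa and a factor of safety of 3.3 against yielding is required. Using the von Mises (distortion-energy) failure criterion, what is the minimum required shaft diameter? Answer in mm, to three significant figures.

σ_allow = σ_y/n = 582/3.3 = 176.4 MPa.
For a solid shaft σ_b = 32M/(πd³) and τ = 16T/(πd³), so the von Mises stress is σ' = (16/πd³)·√(4M²+3T²).
√(4M²+3T²) = √(4×(3.060×10^7)² + 3×(1.130×10^7)²) = 6.425×10^7 N·mm.
d³ = 16×6.425×10^7/(π×176.4) = 1.855×10^6 mm³.
d = 122.9 mm.

d = 123 mm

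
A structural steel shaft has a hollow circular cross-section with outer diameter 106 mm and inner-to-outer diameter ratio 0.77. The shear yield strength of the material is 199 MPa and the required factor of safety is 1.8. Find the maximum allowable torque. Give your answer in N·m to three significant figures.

T_allow = 16800 N·m

τ_allow = 199/1.8 = 110.6 MPa.
For a hollow shaft T_allow = τ_allow·πd_o³(1−k⁴)/16 with 1−k⁴ = 0.6485, so πd_o³(1−k⁴)/16 = 151600 mm³.
T_allow = 110.6×151600 = 1.677×10^7 N·mm = 16770 N·m.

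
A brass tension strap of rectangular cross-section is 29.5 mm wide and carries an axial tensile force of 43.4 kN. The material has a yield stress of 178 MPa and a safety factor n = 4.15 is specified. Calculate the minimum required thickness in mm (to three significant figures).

t = 34.3 mm

σ_allow = 178/4.15 = 42.89 MPa.
Required area A = F/σ_allow = 43400/42.89 = 1012 mm².
t = A/w = 1012/29.5 = 34.30 mm.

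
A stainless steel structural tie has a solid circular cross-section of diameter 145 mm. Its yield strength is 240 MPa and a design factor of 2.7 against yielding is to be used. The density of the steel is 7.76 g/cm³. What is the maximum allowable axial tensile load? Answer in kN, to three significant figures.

F_allow = 1470 kN

σ_allow = 240/2.7 = 88.89 MPa.
A = πd²/4 = π×145²/4 = 16510 mm².
F_allow = σ_allow × A = 88.89×16510 = 1.468×10^6 N.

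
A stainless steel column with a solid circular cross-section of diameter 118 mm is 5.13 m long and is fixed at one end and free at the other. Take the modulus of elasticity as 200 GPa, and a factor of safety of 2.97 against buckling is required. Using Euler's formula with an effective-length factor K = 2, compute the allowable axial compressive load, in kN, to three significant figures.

P_allow = 60.1 kN

I = πd⁴/64 = π×118⁴/64 = 9.517×10^6 mm⁴.
Effective length L_e = KL = 2×5.13 m = 10260 mm.
Euler critical load P_cr = π²EI/L_e² = π²×200000×9.517×10^6/10260² = 178500 N.
P_allow = P_cr/n = 178500/2.97 = 60090 N.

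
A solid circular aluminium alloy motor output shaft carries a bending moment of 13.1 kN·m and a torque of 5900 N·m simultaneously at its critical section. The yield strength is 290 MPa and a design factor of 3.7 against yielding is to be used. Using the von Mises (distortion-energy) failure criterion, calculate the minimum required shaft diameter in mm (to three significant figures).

σ_allow = σ_y/n = 290/3.7 = 78.38 MPa.
For a solid shaft σ_b = 32M/(πd³) and τ = 16T/(πd³), so the von Mises stress is σ' = (16/πd³)·√(4M²+3T²).
√(4M²+3T²) = √(4×(1.310×10^7)² + 3×(5.900×10^6)²) = 2.812×10^7 N·mm.
d³ = 16×2.812×10^7/(π×78.38) = 1.827×10^6 mm³.
d = 122.3 mm.

d = 122 mm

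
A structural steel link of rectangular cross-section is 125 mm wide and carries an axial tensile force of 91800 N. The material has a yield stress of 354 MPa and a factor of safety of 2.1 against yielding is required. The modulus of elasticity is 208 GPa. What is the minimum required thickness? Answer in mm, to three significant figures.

σ_allow = 354/2.1 = 168.6 MPa.
Required area A = F/σ_allow = 91800/168.6 = 544.6 mm².
t = A/w = 544.6/125 = 4.357 mm.

t = 4.36 mm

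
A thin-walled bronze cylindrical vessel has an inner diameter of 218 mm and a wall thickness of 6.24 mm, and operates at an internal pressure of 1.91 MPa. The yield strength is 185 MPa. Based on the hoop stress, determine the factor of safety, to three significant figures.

n = 5.54

σ_h = pD/(2t) = 1.91×218/(2×6.24) = 33.36 MPa.
n = 185/33.36 = 5.545.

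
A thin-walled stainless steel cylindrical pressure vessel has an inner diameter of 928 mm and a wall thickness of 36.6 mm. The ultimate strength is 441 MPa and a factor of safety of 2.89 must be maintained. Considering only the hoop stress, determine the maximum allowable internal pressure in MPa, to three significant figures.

σ_allow = 441/2.89 = 152.6 MPa.
σ_h = pD/(2t) → p_allow = 2σ_allow t/D = 2×152.6×36.6/928 = 12.04 MPa.

p_allow = 12.0 MPa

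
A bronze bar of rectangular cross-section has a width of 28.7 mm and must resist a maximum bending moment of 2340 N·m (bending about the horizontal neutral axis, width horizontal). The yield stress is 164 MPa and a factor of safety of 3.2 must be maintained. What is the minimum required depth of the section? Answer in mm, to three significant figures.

h = 97.7 mm

σ_allow = 164/3.2 = 51.25 MPa.
For a rectangular section σ = 6M/(bh²), so h² = 6M/(b σ_allow) = 6×2340000/(28.7×51.25) = 9545 mm².
h = 97.70 mm.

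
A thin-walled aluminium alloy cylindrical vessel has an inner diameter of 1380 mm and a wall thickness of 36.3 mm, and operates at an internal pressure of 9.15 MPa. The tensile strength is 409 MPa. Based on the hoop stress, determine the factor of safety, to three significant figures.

n = 2.35

σ_h = pD/(2t) = 9.15×1380/(2×36.3) = 173.9 MPa.
n = 409/173.9 = 2.352.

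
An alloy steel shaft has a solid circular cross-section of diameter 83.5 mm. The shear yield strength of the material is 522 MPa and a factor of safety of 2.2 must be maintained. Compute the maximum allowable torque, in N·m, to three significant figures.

T_allow = 27100 N·m

τ_allow = 522/2.2 = 237.3 MPa.
For a solid shaft T_allow = τ_allow·πd³/16; πd³/16 = π×83.5³/16 = 114300 mm³.
T_allow = 237.3×114300 = 2.712×10^7 N·mm = 27120 N·m.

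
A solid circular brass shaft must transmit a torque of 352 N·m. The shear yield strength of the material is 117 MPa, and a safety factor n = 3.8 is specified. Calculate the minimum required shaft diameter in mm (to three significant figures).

d = 38.8 mm

Allowable shear stress τ_allow = 117/3.8 = 30.79 MPa.
For a solid shaft τ = 16T/(πd³), so d³ = 16T/(π τ_allow) = 16×352000/(π×30.79) = 58230 mm³.
d = (58230)^(1/3) = 38.76 mm.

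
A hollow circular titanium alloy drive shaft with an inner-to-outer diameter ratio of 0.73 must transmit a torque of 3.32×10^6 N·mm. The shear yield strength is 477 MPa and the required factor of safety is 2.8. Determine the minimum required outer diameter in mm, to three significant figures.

d_o = 51.8 mm

τ_allow = 477/2.8 = 170.4 MPa.
For a hollow shaft τ = 16T/[πd_o³(1−k⁴)] with k = 0.73, so 1−k⁴ = 0.7160.
d_o³ = 16T/[π τ_allow (1−k⁴)] = 16×3320000/(π×170.4×0.7160) = 138600 mm³.
d_o = 51.75 mm.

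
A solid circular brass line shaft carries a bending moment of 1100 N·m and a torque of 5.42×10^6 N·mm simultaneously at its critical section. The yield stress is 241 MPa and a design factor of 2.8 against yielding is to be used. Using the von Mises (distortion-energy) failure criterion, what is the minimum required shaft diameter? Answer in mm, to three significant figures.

σ_allow = σ_y/n = 241/2.8 = 86.07 MPa.
For a solid shaft σ_b = 32M/(πd³) and τ = 16T/(πd³), so the von Mises stress is σ' = (16/πd³)·√(4M²+3T²).
√(4M²+3T²) = √(4×(1.100×10^6)² + 3×(5.420×10^6)²) = 9.642×10^6 N·mm.
d³ = 16×9.642×10^6/(π×86.07) = 570500 mm³.
d = 82.94 mm.

d = 82.9 mm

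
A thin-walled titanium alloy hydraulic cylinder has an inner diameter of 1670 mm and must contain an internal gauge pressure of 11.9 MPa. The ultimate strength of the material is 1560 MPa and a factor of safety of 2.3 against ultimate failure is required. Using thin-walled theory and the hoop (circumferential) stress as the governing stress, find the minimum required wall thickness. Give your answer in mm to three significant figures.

σ_allow = 1560/2.3 = 678.3 MPa.
Hoop stress σ_h = pD/(2t), so t = pD/(2σ_allow) = 11.9×1670/(2×678.3) = 14.65 mm.

t = 14.6 mm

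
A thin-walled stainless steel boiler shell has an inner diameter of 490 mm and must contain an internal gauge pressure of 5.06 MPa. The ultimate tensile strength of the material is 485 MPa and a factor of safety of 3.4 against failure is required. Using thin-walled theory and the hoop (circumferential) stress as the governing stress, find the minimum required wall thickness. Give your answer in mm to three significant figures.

t = 8.69 mm

σ_allow = 485/3.4 = 142.6 MPa.
Hoop stress σ_h = pD/(2t), so t = pD/(2σ_allow) = 5.06×490/(2×142.6) = 8.691 mm.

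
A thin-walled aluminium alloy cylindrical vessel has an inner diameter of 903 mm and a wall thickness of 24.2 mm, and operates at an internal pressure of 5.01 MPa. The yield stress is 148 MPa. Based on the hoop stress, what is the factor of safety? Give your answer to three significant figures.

σ_h = pD/(2t) = 5.01×903/(2×24.2) = 93.47 MPa.
n = 148/93.47 = 1.583.

n = 1.58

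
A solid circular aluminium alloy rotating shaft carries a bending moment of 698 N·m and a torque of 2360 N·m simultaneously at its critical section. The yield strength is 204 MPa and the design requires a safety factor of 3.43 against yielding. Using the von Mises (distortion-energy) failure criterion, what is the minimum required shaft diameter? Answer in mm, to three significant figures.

σ_allow = σ_y/n = 204/3.43 = 59.48 MPa.
For a solid shaft σ_b = 32M/(πd³) and τ = 16T/(πd³), so the von Mises stress is σ' = (16/πd³)·√(4M²+3T²).
√(4M²+3T²) = √(4×(698000)² + 3×(2.360×10^6)²) = 4.319×10^6 N·mm.
d³ = 16×4.319×10^6/(π×59.48) = 369900 mm³.
d = 71.78 mm.

d = 71.8 mm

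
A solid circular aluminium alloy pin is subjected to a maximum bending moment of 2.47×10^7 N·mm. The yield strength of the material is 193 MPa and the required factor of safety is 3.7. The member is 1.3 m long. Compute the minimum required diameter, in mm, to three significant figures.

d = 169 mm

σ_allow = 193/3.7 = 52.16 MPa.
For a solid circular section σ = 32M/(πd³), so d³ = 32M/(π σ_allow) = 32×2.4700×10^7/(π×52.16) = 4.823×10^6 mm³.
d = 169.0 mm.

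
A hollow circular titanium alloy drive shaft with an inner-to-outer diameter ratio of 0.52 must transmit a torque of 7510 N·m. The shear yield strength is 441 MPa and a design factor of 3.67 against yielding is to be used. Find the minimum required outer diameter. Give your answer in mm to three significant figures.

τ_allow = 441/3.67 = 120.2 MPa.
For a hollow shaft τ = 16T/[πd_o³(1−k⁴)] with k = 0.52, so 1−k⁴ = 0.9269.
d_o³ = 16T/[π τ_allow (1−k⁴)] = 16×7510000/(π×120.2×0.9269) = 343400 mm³.
d_o = 70.03 mm.

d_o = 70.0 mm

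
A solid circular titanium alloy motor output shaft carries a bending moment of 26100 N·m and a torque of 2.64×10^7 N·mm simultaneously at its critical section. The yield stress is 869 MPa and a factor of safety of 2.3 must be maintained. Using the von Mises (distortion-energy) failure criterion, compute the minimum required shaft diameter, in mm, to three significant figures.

d = 97.8 mm

σ_allow = σ_y/n = 869/2.3 = 377.8 MPa.
For a solid shaft σ_b = 32M/(πd³) and τ = 16T/(πd³), so the von Mises stress is σ' = (16/πd³)·√(4M²+3T²).
√(4M²+3T²) = √(4×(2.610×10^7)² + 3×(2.640×10^7)²) = 6.940×10^7 N·mm.
d³ = 16×6.940×10^7/(π×377.8) = 935400 mm³.
d = 97.80 mm.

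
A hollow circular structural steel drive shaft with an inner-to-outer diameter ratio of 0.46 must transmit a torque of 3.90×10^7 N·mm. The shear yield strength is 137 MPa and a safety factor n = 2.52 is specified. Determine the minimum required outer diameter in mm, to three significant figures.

d_o = 156 mm

τ_allow = 137/2.52 = 54.37 MPa.
For a hollow shaft τ = 16T/[πd_o³(1−k⁴)] with k = 0.46, so 1−k⁴ = 0.9552.
d_o³ = 16T/[π τ_allow (1−k⁴)] = 16×3.9000×10^7/(π×54.37×0.9552) = 3.825×10^6 mm³.
d_o = 156.4 mm.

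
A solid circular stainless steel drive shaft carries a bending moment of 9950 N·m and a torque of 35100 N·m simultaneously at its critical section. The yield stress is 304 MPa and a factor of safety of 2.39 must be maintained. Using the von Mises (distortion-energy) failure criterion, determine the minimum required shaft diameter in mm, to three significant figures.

σ_allow = σ_y/n = 304/2.39 = 127.2 MPa.
For a solid shaft σ_b = 32M/(πd³) and τ = 16T/(πd³), so the von Mises stress is σ' = (16/πd³)·√(4M²+3T²).
√(4M²+3T²) = √(4×(9.950×10^6)² + 3×(3.510×10^7)²) = 6.397×10^7 N·mm.
d³ = 16×6.397×10^7/(π×127.2) = 2.561×10^6 mm³.
d = 136.8 mm.

d = 137 mm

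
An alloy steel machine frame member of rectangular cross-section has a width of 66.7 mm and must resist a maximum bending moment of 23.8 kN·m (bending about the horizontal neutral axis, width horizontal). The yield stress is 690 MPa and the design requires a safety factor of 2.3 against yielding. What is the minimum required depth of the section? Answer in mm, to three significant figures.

h = 84.5 mm

σ_allow = 690/2.3 = 300.0 MPa.
For a rectangular section σ = 6M/(bh²), so h² = 6M/(b σ_allow) = 6×2.3800×10^7/(66.7×300.0) = 7136 mm².
h = 84.48 mm.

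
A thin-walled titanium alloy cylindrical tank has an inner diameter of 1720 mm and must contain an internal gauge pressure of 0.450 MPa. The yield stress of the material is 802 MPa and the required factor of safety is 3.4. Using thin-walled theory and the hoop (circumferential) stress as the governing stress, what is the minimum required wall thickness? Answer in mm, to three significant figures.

σ_allow = 802/3.4 = 235.9 MPa.
Hoop stress σ_h = pD/(2t), so t = pD/(2σ_allow) = 0.450×1720/(2×235.9) = 1.641 mm.

t = 1.64 mm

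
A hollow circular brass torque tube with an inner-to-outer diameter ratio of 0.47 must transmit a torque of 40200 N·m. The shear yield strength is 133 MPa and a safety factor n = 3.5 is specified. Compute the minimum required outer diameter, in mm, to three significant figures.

d_o = 178 mm

τ_allow = 133/3.5 = 38.00 MPa.
For a hollow shaft τ = 16T/[πd_o³(1−k⁴)] with k = 0.47, so 1−k⁴ = 0.9512.
d_o³ = 16T/[π τ_allow (1−k⁴)] = 16×4.0200×10^7/(π×38.00×0.9512) = 5.664×10^6 mm³.
d_o = 178.3 mm.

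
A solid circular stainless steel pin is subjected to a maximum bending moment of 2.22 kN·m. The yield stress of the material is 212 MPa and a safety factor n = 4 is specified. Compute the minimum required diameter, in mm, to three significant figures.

d = 75.3 mm

σ_allow = 212/4 = 53.00 MPa.
For a solid circular section σ = 32M/(πd³), so d³ = 32M/(π σ_allow) = 32×2220000/(π×53.00) = 426700 mm³.
d = 75.28 mm.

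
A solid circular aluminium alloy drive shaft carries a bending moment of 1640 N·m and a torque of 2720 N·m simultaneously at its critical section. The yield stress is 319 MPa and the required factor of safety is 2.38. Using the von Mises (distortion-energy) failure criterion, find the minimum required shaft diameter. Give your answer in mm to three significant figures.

σ_allow = σ_y/n = 319/2.38 = 134.0 MPa.
For a solid shaft σ_b = 32M/(πd³) and τ = 16T/(πd³), so the von Mises stress is σ' = (16/πd³)·√(4M²+3T²).
√(4M²+3T²) = √(4×(1.640×10^6)² + 3×(2.720×10^6)²) = 5.741×10^6 N·mm.
d³ = 16×5.741×10^6/(π×134.0) = 218100 mm³.
d = 60.20 mm.

d = 60.2 mm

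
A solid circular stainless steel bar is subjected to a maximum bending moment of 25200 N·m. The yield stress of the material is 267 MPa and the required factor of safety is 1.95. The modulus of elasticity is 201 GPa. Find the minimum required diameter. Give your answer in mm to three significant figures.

σ_allow = 267/1.95 = 136.9 MPa.
For a solid circular section σ = 32M/(πd³), so d³ = 32M/(π σ_allow) = 32×2.5200×10^7/(π×136.9) = 1.875×10^6 mm³.
d = 123.3 mm.

d = 123 mm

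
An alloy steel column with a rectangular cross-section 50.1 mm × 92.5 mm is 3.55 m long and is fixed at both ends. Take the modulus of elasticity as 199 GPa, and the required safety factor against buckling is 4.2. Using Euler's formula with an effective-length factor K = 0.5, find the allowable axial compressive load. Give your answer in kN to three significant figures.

Buckling occurs about the weak axis: I_min = h·b³/12 = 92.5×50.1³/12 = 969300 mm⁴ (b = 50.1 mm is the smaller dimension).
Effective length L_e = KL = 0.5×3.55 m = 1775 mm.
Euler critical load P_cr = π²EI/L_e² = π²×199000×969300/1775² = 604300 N.
P_allow = P_cr/n = 604300/4.2 = 143900 N.

P_allow = 144 kN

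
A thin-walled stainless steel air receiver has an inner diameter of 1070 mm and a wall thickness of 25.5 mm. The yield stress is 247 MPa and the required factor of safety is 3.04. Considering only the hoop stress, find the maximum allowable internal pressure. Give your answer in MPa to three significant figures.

p_allow = 3.87 MPa

σ_allow = 247/3.04 = 81.25 MPa.
σ_h = pD/(2t) → p_allow = 2σ_allow t/D = 2×81.25×25.5/1070 = 3.873 MPa.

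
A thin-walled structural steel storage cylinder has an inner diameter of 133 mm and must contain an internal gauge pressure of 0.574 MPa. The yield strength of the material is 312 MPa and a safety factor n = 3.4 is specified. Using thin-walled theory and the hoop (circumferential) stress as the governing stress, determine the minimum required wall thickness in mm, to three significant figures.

σ_allow = 312/3.4 = 91.76 MPa.
Hoop stress σ_h = pD/(2t), so t = pD/(2σ_allow) = 0.574×133/(2×91.76) = 0.4160 mm.

t = 0.416 mm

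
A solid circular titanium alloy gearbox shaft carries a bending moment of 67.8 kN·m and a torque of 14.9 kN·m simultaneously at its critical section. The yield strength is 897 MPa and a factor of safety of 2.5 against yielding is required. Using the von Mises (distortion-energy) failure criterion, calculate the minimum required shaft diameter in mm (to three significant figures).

σ_allow = σ_y/n = 897/2.5 = 358.8 MPa.
For a solid shaft σ_b = 32M/(πd³) and τ = 16T/(πd³), so the von Mises stress is σ' = (16/πd³)·√(4M²+3T²).
√(4M²+3T²) = √(4×(6.780×10^7)² + 3×(1.490×10^7)²) = 1.380×10^8 N·mm.
d³ = 16×1.380×10^8/(π×358.8) = 1.959×10^6 mm³.
d = 125.1 mm.

d = 125 mm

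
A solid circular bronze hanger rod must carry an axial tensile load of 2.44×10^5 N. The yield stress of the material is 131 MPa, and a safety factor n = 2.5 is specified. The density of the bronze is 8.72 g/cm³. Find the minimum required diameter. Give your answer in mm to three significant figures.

Allowable stress σ_allow = 131/2.5 = 52.40 MPa.
Required area A = F/σ_allow = 244000/52.40 = 4656 mm².
A = πd²/4 → d = √(4A/π) = 77.00 mm.

d = 77.0 mm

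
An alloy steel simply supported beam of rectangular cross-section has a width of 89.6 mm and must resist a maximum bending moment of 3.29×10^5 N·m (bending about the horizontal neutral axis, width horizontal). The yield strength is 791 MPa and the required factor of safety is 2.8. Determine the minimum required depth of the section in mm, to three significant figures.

σ_allow = 791/2.8 = 282.5 MPa.
For a rectangular section σ = 6M/(bh²), so h² = 6M/(b σ_allow) = 6×3.2900×10^8/(89.6×282.5) = 77990 mm².
h = 279.3 mm.

h = 279 mm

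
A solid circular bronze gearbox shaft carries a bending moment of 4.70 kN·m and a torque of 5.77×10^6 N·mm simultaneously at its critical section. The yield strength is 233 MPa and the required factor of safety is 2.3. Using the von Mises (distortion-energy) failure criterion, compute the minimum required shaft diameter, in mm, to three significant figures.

σ_allow = σ_y/n = 233/2.3 = 101.3 MPa.
For a solid shaft σ_b = 32M/(πd³) and τ = 16T/(πd³), so the von Mises stress is σ' = (16/πd³)·√(4M²+3T²).
√(4M²+3T²) = √(4×(4.700×10^6)² + 3×(5.770×10^6)²) = 1.372×10^7 N·mm.
d³ = 16×1.372×10^7/(π×101.3) = 689800 mm³.
d = 88.36 mm.

d = 88.4 mm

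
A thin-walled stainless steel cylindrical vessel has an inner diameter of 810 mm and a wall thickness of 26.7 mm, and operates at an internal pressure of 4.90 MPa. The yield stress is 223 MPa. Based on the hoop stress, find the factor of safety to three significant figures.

n = 3.00

σ_h = pD/(2t) = 4.90×810/(2×26.7) = 74.33 MPa.
n = 223/74.33 = 3.000.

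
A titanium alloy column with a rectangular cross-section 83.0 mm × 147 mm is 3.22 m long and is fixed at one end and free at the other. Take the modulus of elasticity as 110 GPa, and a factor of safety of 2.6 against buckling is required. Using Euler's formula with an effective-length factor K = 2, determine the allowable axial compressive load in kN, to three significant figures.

Buckling occurs about the weak axis: I_min = h·b³/12 = 147×83.0³/12 = 7.004×10^6 mm⁴ (b = 83.0 mm is the smaller dimension).
Effective length L_e = KL = 2×3.22 m = 6440 mm.
Euler critical load P_cr = π²EI/L_e² = π²×110000×7.004×10^6/6440² = 183400 N.
P_allow = P_cr/n = 183400/2.6 = 70520 N.

P_allow = 70.5 kN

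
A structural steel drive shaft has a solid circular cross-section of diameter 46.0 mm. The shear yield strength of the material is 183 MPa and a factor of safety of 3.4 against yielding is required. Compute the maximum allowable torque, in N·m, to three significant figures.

T_allow = 1030 N·m

τ_allow = 183/3.4 = 53.82 MPa.
For a solid shaft T_allow = τ_allow·πd³/16; πd³/16 = π×46.0³/16 = 19110 mm³.
T_allow = 53.82×19110 = 1.029×10^6 N·mm = 1029 N·m.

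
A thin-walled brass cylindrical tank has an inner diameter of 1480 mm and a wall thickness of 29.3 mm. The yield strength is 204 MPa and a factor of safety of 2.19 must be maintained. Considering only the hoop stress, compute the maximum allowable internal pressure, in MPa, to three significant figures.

σ_allow = 204/2.19 = 93.15 MPa.
σ_h = pD/(2t) → p_allow = 2σ_allow t/D = 2×93.15×29.3/1480 = 3.688 MPa.

p_allow = 3.69 MPa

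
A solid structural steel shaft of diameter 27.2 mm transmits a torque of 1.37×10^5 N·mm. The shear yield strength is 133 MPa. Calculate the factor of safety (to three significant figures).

τ = 16T/(πd³) = 16×137000/(π×27.2³) = 34.67 MPa.
n = τ_limit/τ = 133/34.67 = 3.836.

n = 3.84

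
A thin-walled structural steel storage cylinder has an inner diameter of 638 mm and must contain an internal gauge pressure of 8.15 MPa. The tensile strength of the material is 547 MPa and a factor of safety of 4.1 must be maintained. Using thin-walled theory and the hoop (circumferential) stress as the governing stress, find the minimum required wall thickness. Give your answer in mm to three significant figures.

σ_allow = 547/4.1 = 133.4 MPa.
Hoop stress σ_h = pD/(2t), so t = pD/(2σ_allow) = 8.15×638/(2×133.4) = 19.49 mm.

t = 19.5 mm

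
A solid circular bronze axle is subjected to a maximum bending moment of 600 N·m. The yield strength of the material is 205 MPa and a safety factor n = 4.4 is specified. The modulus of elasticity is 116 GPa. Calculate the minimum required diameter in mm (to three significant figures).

σ_allow = 205/4.4 = 46.59 MPa.
For a solid circular section σ = 32M/(πd³), so d³ = 32M/(π σ_allow) = 32×600000/(π×46.59) = 131200 mm³.
d = 50.81 mm.

d = 50.8 mm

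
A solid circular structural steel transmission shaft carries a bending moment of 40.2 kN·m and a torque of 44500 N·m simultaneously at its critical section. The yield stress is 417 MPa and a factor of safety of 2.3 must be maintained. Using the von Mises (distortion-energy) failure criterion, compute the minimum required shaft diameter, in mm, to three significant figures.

d = 146 mm

σ_allow = σ_y/n = 417/2.3 = 181.3 MPa.
For a solid shaft σ_b = 32M/(πd³) and τ = 16T/(πd³), so the von Mises stress is σ' = (16/πd³)·√(4M²+3T²).
√(4M²+3T²) = √(4×(4.020×10^7)² + 3×(4.450×10^7)²) = 1.114×10^8 N·mm.
d³ = 16×1.114×10^8/(π×181.3) = 3.129×10^6 mm³.
d = 146.3 mm.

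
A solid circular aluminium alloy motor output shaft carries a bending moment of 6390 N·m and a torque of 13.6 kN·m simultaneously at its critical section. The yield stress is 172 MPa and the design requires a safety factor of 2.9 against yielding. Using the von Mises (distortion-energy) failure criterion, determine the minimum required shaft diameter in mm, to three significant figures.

σ_allow = σ_y/n = 172/2.9 = 59.31 MPa.
For a solid shaft σ_b = 32M/(πd³) and τ = 16T/(πd³), so the von Mises stress is σ' = (16/πd³)·√(4M²+3T²).
√(4M²+3T²) = √(4×(6.390×10^6)² + 3×(1.360×10^7)²) = 2.680×10^7 N·mm.
d³ = 16×2.680×10^7/(π×59.31) = 2.301×10^6 mm³.
d = 132.0 mm.

d = 132 mm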